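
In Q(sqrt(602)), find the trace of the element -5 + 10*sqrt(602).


Tr(a + b*sqrt(d)) = (a + b*sqrt(d)) + (a - b*sqrt(d)) = 2a
= 2 * (-5)
= -10

-10


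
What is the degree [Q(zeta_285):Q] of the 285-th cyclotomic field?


The degree equals Euler's totient phi(285).
285 = 3 * 5 * 19
phi(285) = 144

144


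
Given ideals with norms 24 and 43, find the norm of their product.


N(IJ) = N(I) * N(J)
= 24 * 43
= 1032

1032


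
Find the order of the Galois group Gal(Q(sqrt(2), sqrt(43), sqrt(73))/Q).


The 3 square roots of distinct primes are multiplicatively independent over Q,
so [K:Q] = 2^3 and Gal(K/Q) is isomorphic to (Z/2Z)^3.
|Gal| = 2^3 = 8

8


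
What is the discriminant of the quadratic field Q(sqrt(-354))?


For K = Q(sqrt(d)) with d squarefree: disc(K) = d if d = 1 mod 4, and disc(K) = 4d if d = 2 or 3 mod 4.
Here d = -354, and d mod 4 = 2.
d = 2 mod 4, not 1 (O_K = Z[sqrt(d)]), so disc(K) = 4d = 4 * (-354) = -1416

-1416


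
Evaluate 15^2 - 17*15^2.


x^2 - d*y^2
= 15^2 - 17*15^2
= 225 - 3825
= -3600

-3600


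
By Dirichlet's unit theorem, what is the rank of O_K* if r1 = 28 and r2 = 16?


By Dirichlet's unit theorem:
rank = r1 + r2 - 1
= 28 + 16 - 1
= 43

43


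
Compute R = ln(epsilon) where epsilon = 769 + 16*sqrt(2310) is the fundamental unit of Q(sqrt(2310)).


epsilon = 769 + 16*sqrt(2310)
= 1537.9993
R = ln(1537.9993)
= 7.3382

7.3382


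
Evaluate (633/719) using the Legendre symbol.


p = 719 is prime, so compute (633/719) with the reciprocity algorithm (Jacobi-symbol steps: pull out 2s via (2/n), flip via reciprocity, reduce):
  reciprocity: (633/719) -> +(719/633)
  reduce: (86/633)
  pull out 2: (2/633) = +1  (since 633 mod 8 = 1)
  reciprocity: (43/633) -> +(633/43)
  reduce: (31/43)
  reciprocity: (31/43) -> -(43/31)
  reduce: (12/31)
  pull out 2: (2/31) = +1  (since 31 mod 8 = 7)
  pull out 2: (2/31) = +1  (since 31 mod 8 = 7)
  reciprocity: (3/31) -> -(31/3)
  reduce: (1/3)
  (1/3) = 1
Product of signs = 1
(633/719) = 1

1


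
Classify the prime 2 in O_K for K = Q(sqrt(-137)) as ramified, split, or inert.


K = Q(sqrt(-137)). Since d mod 4 = 3, disc(K) = -548.
Check p | disc: -548 mod 2 = 0.
p divides disc, so p ramifies: (p) = P^2 with e=2, f=1, g=1.
Therefore p is ramified.

ramified


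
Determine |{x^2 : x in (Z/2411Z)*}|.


For prime p, the number of non-zero quadratic residues is (p-1)/2.
= (2411-1)/2
= 1205

1205


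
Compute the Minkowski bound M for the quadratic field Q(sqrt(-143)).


d = -143, d mod 4 = 1, so disc(K) = d = -143; |disc(K)| = 143
Imaginary quadratic field, so n = 2, s = r2 = 1, r1 = 0
M = (n!/n^n) * (4/pi)^s * sqrt(|disc(K)|) = (2!/2^2) * (4/pi)^1 * sqrt(143)
= 0.5 * 1.273240 * 11.958261
= 7.6129

7.6129


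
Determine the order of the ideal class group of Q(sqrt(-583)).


K = Q(sqrt(-583)). d mod 4 = 1, so D = disc(K) = d = -583
h(K) equals the number of primitive reduced positive-definite forms (a, b, c) = a*x^2 + b*x*y + c*y^2 with b^2 - 4ac = D,
where reduced means |b| <= a <= c, with b >= 0 whenever |b| = a or a = c, and primitive means gcd(a, b, c) = 1.
Reduced forces 3a^2 <= |D| = 583, so 1 <= a <= 13; b must have the parity of D, and c = (b^2 - D)/(4a) must be an integer >= a.
Enumerate a = 1..13, b in [-a, a]:
  a=1: (1, 1, 146)  [1]
  a=2: (2, -1, 73), (2, 1, 73)  [2]
  a=3: none
  a=4: (4, -3, 37), (4, 3, 37)  [2]
  a=5..7: none
  a=8: (8, -5, 19), (8, 5, 19)  [2]
  a=9..10: none
  a=11: (11, 11, 16)  [1]
  a=12..13: none
Total reduced forms: 1 + 2 + 2 + 2 + 1 = 8
h = 8

8


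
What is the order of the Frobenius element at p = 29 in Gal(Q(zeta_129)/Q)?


The Frobenius at p in Gal(Q(zeta_n)/Q) = (Z/nZ)* is the class of p, so its order is ord_129(29), the smallest k >= 1 with 29^k = 1 mod 129.
n = 129 = 3 * 43, phi(129) = 84; the order divides phi(n).
Divisors of 84: 1, 2, 3, 4, 6, 7, 12, 14, 21, 28, 42, 84
Repeated squaring mod 129: 29^1 = 29, 29^2 = 67, 29^4 = 103, 29^8 = 31, 29^16 = 58, 29^32 = 10, 29^64 = 100
Test divisors in increasing order:
  k=1: 29^1 = 29 mod 129
  k=2: 29^2 = 67 mod 129
  k=3: 29^3 = 67 * 29 = 8 mod 129
  k=4: 29^4 = 103 mod 129
  k=6: 29^6 = 103 * 67 = 64 mod 129
  k=7: 29^7 = 103 * 67 * 29 = 50 mod 129
  k=12: 29^12 = 31 * 103 = 97 mod 129
  k=14: 29^14 = 31 * 103 * 67 = 49 mod 129
  k=21: 29^21 = 58 * 103 * 29 = 128 mod 129
  k=28: 29^28 = 58 * 31 * 103 = 79 mod 129
  k=42: 29^42 = 10 * 31 * 67 = 1 mod 129  <- first divisor giving 1
Order = 42

42


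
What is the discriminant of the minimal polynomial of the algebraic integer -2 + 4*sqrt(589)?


The element -2 + 4*sqrt(589) has minimal polynomial:
x^2 + 4*x - 9420
Discriminant = (4)^2 - 4*(-9420)
= 16 + 37680
= 37696

37696


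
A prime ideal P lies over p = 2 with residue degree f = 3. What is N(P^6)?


N(P^a) = p^(a*f)
= 2^(6*3)
= 2^18
= 262144

262144


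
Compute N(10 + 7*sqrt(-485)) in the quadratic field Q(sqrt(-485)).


N(a + b*sqrt(d)) = a^2 - d*b^2
= (10)^2 - (-485)*(7)^2
= 100 + 23765
= 23865

23865


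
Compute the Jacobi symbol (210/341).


Compute (210/341) via quadratic reciprocity:
  pull out 2: (2/341) = -1  (since 341 mod 8 = 5)
  reciprocity: (105/341) -> +(341/105)
  reduce: (26/105)
  pull out 2: (2/105) = +1  (since 105 mod 8 = 1)
  reciprocity: (13/105) -> +(105/13)
  reduce: (1/13)
  (1/13) = 1
Product of signs = -1

-1


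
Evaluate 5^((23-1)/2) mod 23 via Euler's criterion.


p = 23 is prime and the exponent is (p-1)/2 = 11, so by Euler's criterion 5^11 = (5/23) = +1 or -1 mod 23.
Compute by square-and-multiply:
  11 = 8 + 2 + 1 (binary 1011)
  Repeated squaring mod 23: 5^1 = 5, 5^2 = 2, 5^4 = 4, 5^8 = 16
  5^11 = 5^8 * 5^2 * 5^1 = 16 * 2 * 5 mod 23
    16 * 2 = 32 = 9 mod 23
    9 * 5 = 45 = 22 mod 23
  5^11 = 22 mod 23
Result 22 = p - 1 = -1 mod 23: 5 is a quadratic non-residue mod 23. As a residue in [0, p-1] the value is 22.
5^11 mod 23 = 22

22


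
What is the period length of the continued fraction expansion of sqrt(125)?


Run the CF algorithm for sqrt(125).
a_0 = floor(sqrt(125)) = 11; set m_0=0, q_0=1.
Recurrence: m' = q*a - m,  q' = (d - m'^2)/q,  a' = floor((a_0 + m')/q').
  step 1: m=11, q=4, a=5
  step 2: m=9, q=11, a=1
  step 3: m=2, q=11, a=1
  step 4: m=9, q=4, a=5
  step 5: m=11, q=1, a=22
a_5 = 2*a_0 = 22, so the period closes here.
sqrt(125) = [11; 5, 1, 1, 5, 22]
Period length = 5

5


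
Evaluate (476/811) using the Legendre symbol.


p = 811 is prime, so compute (476/811) with the reciprocity algorithm (Jacobi-symbol steps: pull out 2s via (2/n), flip via reciprocity, reduce):
  pull out 2: (2/811) = -1  (since 811 mod 8 = 3)
  pull out 2: (2/811) = -1  (since 811 mod 8 = 3)
  reciprocity: (119/811) -> -(811/119)
  reduce: (97/119)
  reciprocity: (97/119) -> +(119/97)
  reduce: (22/97)
  pull out 2: (2/97) = +1  (since 97 mod 8 = 1)
  reciprocity: (11/97) -> +(97/11)
  reduce: (9/11)
  reciprocity: (9/11) -> +(11/9)
  reduce: (2/9)
  pull out 2: (2/9) = +1  (since 9 mod 8 = 1)
  (1/9) = 1
Product of signs = -1
(476/811) = -1

-1


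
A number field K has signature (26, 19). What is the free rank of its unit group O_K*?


By Dirichlet's unit theorem:
rank = r1 + r2 - 1
= 26 + 19 - 1
= 44

44


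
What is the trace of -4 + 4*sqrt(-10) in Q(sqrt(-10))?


Tr(a + b*sqrt(d)) = (a + b*sqrt(d)) + (a - b*sqrt(d)) = 2a
= 2 * (-4)
= -8

-8


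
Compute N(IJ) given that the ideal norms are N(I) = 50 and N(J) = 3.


N(IJ) = N(I) * N(J)
= 50 * 3
= 150

150


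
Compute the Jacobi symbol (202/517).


Compute (202/517) via quadratic reciprocity:
  pull out 2: (2/517) = -1  (since 517 mod 8 = 5)
  reciprocity: (101/517) -> +(517/101)
  reduce: (12/101)
  pull out 2: (2/101) = -1  (since 101 mod 8 = 5)
  pull out 2: (2/101) = -1  (since 101 mod 8 = 5)
  reciprocity: (3/101) -> +(101/3)
  reduce: (2/3)
  pull out 2: (2/3) = -1  (since 3 mod 8 = 3)
  (1/3) = 1
Product of signs = 1

1


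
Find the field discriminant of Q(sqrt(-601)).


For K = Q(sqrt(d)) with d squarefree: disc(K) = d if d = 1 mod 4, and disc(K) = 4d if d = 2 or 3 mod 4.
Here d = -601, and d mod 4 = 3.
d = 3 mod 4, not 1 (O_K = Z[sqrt(d)]), so disc(K) = 4d = 4 * (-601) = -2404

-2404


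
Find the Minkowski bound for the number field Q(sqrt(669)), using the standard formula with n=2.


d = 669, d mod 4 = 1, so disc(K) = d = 669; |disc(K)| = 669
Real quadratic field, so n = 2, s = r2 = 0, r1 = 2
M = (n!/n^n) * (4/pi)^s * sqrt(|disc(K)|) = (2!/2^2) * (4/pi)^0 * sqrt(669)
= 0.5 * 1.000000 * 25.865034
= 12.9325

12.9325


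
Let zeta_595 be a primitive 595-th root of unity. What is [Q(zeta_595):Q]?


The degree equals Euler's totient phi(595).
595 = 5 * 7 * 17
phi(595) = 384

384


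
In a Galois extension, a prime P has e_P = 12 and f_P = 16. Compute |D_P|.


|D_P| = e * f
= 12 * 16
= 192

192


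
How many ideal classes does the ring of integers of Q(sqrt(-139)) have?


K = Q(sqrt(-139)). d mod 4 = 1, so D = disc(K) = d = -139
h(K) equals the number of primitive reduced positive-definite forms (a, b, c) = a*x^2 + b*x*y + c*y^2 with b^2 - 4ac = D,
where reduced means |b| <= a <= c, with b >= 0 whenever |b| = a or a = c, and primitive means gcd(a, b, c) = 1.
Reduced forces 3a^2 <= |D| = 139, so 1 <= a <= 6; b must have the parity of D, and c = (b^2 - D)/(4a) must be an integer >= a.
Enumerate a = 1..6, b in [-a, a]:
  a=1: (1, 1, 35)  [1]
  a=2..4: none
  a=5: (5, -1, 7), (5, 1, 7)  [2]
  a=6: none
Total reduced forms: 1 + 2 = 3
h = 3

3


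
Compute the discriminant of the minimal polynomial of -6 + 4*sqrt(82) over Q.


The element -6 + 4*sqrt(82) has minimal polynomial:
x^2 + 12*x - 1276
Discriminant = (12)^2 - 4*(-1276)
= 144 + 5104
= 5248

5248


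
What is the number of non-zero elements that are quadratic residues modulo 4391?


For prime p, the number of non-zero quadratic residues is (p-1)/2.
= (4391-1)/2
= 2195

2195


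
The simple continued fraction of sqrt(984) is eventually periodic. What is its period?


Run the CF algorithm for sqrt(984).
a_0 = floor(sqrt(984)) = 31; set m_0=0, q_0=1.
Recurrence: m' = q*a - m,  q' = (d - m'^2)/q,  a' = floor((a_0 + m')/q').
  step 1: m=31, q=23, a=2
  step 2: m=15, q=33, a=1
  step 3: m=18, q=20, a=2
  step 4: m=22, q=25, a=2
  step 5: m=28, q=8, a=7
  step 6: m=28, q=25, a=2
  step 7: m=22, q=20, a=2
  step 8: m=18, q=33, a=1
  step 9: m=15, q=23, a=2
  step 10: m=31, q=1, a=62
a_10 = 2*a_0 = 62, so the period closes here.
sqrt(984) = [31; 2, 1, 2, 2, 7, 2, 2, 1, 2, 62]
Period length = 10

10


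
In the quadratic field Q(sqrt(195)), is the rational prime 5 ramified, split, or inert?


K = Q(sqrt(195)). Since d mod 4 = 3, disc(K) = 780.
Check p | disc: 780 mod 5 = 0.
p divides disc, so p ramifies: (p) = P^2 with e=2, f=1, g=1.
Therefore p is ramified.

ramified


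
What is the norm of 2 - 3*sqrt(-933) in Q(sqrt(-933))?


N(a + b*sqrt(d)) = a^2 - d*b^2
= (2)^2 - (-933)*(-3)^2
= 4 + 8397
= 8401

8401


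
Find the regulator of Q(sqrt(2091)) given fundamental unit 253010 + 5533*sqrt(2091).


epsilon = 253010 + 5533*sqrt(2091)
= 506020.0000
R = ln(506020.0000)
= 13.1343

13.1343


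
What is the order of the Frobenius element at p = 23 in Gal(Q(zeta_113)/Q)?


The Frobenius at p in Gal(Q(zeta_n)/Q) = (Z/nZ)* is the class of p, so its order is ord_113(23), the smallest k >= 1 with 23^k = 1 mod 113.
n = 113 = 113, phi(113) = 112; the order divides phi(n).
Divisors of 112: 1, 2, 4, 7, 8, 14, 16, 28, 56, 112
Repeated squaring mod 113: 23^1 = 23, 23^2 = 77, 23^4 = 53, 23^8 = 97, 23^16 = 30, 23^32 = 109, 23^64 = 16
Test divisors in increasing order:
  k=1: 23^1 = 23 mod 113
  k=2: 23^2 = 77 mod 113
  k=4: 23^4 = 53 mod 113
  k=7: 23^7 = 53 * 77 * 23 = 73 mod 113
  k=8: 23^8 = 97 mod 113
  k=14: 23^14 = 97 * 53 * 77 = 18 mod 113
  k=16: 23^16 = 30 mod 113
  k=28: 23^28 = 30 * 97 * 53 = 98 mod 113
  k=56: 23^56 = 109 * 30 * 97 = 112 mod 113
  k=112: 23^112 = 16 * 109 * 30 = 1 mod 113  <- first divisor giving 1
Order = 112

112


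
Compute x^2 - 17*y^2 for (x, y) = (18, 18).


x^2 - d*y^2
= 18^2 - 17*18^2
= 324 - 5508
= -5184

-5184


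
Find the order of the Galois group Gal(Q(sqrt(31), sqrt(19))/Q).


The 2 square roots of distinct primes are multiplicatively independent over Q,
so [K:Q] = 2^2 and Gal(K/Q) is isomorphic to (Z/2Z)^2.
|Gal| = 2^2 = 4

4


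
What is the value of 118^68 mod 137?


p = 137 is prime and the exponent is (p-1)/2 = 68, so by Euler's criterion 118^68 = (118/137) = +1 or -1 mod 137.
Compute by square-and-multiply:
  68 = 64 + 4 (binary 1000100)
  Repeated squaring mod 137: 118^1 = 118, 118^2 = 87, 118^4 = 34, 118^8 = 60, 118^16 = 38, 118^32 = 74, 118^64 = 133
  118^68 = 118^64 * 118^4 = 133 * 34 mod 137
    133 * 34 = 4522 = 1 mod 137
  118^68 = 1 mod 137
Result 1: 118 is a quadratic residue mod 137.
118^68 mod 137 = 1

1


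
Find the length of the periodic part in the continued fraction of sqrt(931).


Run the CF algorithm for sqrt(931).
a_0 = floor(sqrt(931)) = 30; set m_0=0, q_0=1.
Recurrence: m' = q*a - m,  q' = (d - m'^2)/q,  a' = floor((a_0 + m')/q').
  step 1: m=30, q=31, a=1
  step 2: m=1, q=30, a=1
  step 3: m=29, q=3, a=19
  step 4: m=28, q=49, a=1
  step 5: m=21, q=10, a=5
  step 6: m=29, q=9, a=6
  step 7: m=25, q=34, a=1
  step 8: m=9, q=25, a=1
  step 9: m=16, q=27, a=1
  step 10: m=11, q=30, a=1
  step 11: m=19, q=19, a=2
  step 12: m=19, q=30, a=1
  step 13: m=11, q=27, a=1
  step 14: m=16, q=25, a=1
  step 15: m=9, q=34, a=1
  step 16: m=25, q=9, a=6
  step 17: m=29, q=10, a=5
  step 18: m=21, q=49, a=1
  step 19: m=28, q=3, a=19
  step 20: m=29, q=30, a=1
  step 21: m=1, q=31, a=1
  step 22: m=30, q=1, a=60
a_22 = 2*a_0 = 60, so the period closes here.
sqrt(931) = [30; 1, 1, 19, 1, 5, 6, 1, 1, 1, 1, 2, 1, 1, 1, 1, 6, 5, 1, 19, 1, 1, 60]
Period length = 22

22


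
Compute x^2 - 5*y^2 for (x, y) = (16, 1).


x^2 - d*y^2
= 16^2 - 5*1^2
= 256 - 5
= 251

251


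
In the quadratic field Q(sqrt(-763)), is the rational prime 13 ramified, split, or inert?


K = Q(sqrt(-763)). Since d mod 4 = 1, disc(K) = -763.
Check p | disc: -763 mod 13 = 4.
p does not divide disc. Compute Legendre symbol (d/p):
4^((13-1)/2) mod 13 = 1
(d/p) = 1, so p splits: (p) = P*P' with e=1, f=1, g=2.
Therefore p is split.

split


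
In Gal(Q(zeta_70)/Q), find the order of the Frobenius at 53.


The Frobenius at p in Gal(Q(zeta_n)/Q) = (Z/nZ)* is the class of p, so its order is ord_70(53), the smallest k >= 1 with 53^k = 1 mod 70.
n = 70 = 2 * 5 * 7, phi(70) = 24; the order divides phi(n).
Divisors of 24: 1, 2, 3, 4, 6, 8, 12, 24
Repeated squaring mod 70: 53^1 = 53, 53^2 = 9, 53^4 = 11, 53^8 = 51, 53^16 = 11
Test divisors in increasing order:
  k=1: 53^1 = 53 mod 70
  k=2: 53^2 = 9 mod 70
  k=3: 53^3 = 9 * 53 = 57 mod 70
  k=4: 53^4 = 11 mod 70
  k=6: 53^6 = 11 * 9 = 29 mod 70
  k=8: 53^8 = 51 mod 70
  k=12: 53^12 = 51 * 11 = 1 mod 70  <- first divisor giving 1
Order = 12

12


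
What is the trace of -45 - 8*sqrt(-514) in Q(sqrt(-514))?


Tr(a + b*sqrt(d)) = (a + b*sqrt(d)) + (a - b*sqrt(d)) = 2a
= 2 * (-45)
= -90

-90


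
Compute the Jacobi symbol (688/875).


Compute (688/875) via quadratic reciprocity:
  pull out 2: (2/875) = -1  (since 875 mod 8 = 3)
  pull out 2: (2/875) = -1  (since 875 mod 8 = 3)
  pull out 2: (2/875) = -1  (since 875 mod 8 = 3)
  pull out 2: (2/875) = -1  (since 875 mod 8 = 3)
  reciprocity: (43/875) -> -(875/43)
  reduce: (15/43)
  reciprocity: (15/43) -> -(43/15)
  reduce: (13/15)
  reciprocity: (13/15) -> +(15/13)
  reduce: (2/13)
  pull out 2: (2/13) = -1  (since 13 mod 8 = 5)
  (1/13) = 1
Product of signs = -1

-1


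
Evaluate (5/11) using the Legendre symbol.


p = 11 is prime, so compute (5/11) with the reciprocity algorithm (Jacobi-symbol steps: pull out 2s via (2/n), flip via reciprocity, reduce):
  reciprocity: (5/11) -> +(11/5)
  reduce: (1/5)
  (1/5) = 1
Product of signs = 1
(5/11) = 1

1


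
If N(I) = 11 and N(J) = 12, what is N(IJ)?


N(IJ) = N(I) * N(J)
= 11 * 12
= 132

132


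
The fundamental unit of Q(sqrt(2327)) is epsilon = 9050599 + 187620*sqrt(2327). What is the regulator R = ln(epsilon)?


epsilon = 9050599 + 187620*sqrt(2327)
= 1.8101e+07
R = ln(1.8101e+07)
= 16.7115

16.7115


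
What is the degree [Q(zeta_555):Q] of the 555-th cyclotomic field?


The degree equals Euler's totient phi(555).
555 = 3 * 5 * 37
phi(555) = 288

288


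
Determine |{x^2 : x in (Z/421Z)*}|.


For prime p, the number of non-zero quadratic residues is (p-1)/2.
= (421-1)/2
= 210

210


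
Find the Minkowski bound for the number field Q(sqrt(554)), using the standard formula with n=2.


d = 554, d mod 4 = 2, so disc(K) = 4d = 2216; |disc(K)| = 2216
Real quadratic field, so n = 2, s = r2 = 0, r1 = 2
M = (n!/n^n) * (4/pi)^s * sqrt(|disc(K)|) = (2!/2^2) * (4/pi)^0 * sqrt(2216)
= 0.5 * 1.000000 * 47.074409
= 23.5372

23.5372


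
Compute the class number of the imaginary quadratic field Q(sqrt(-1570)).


K = Q(sqrt(-1570)). d mod 4 = 2, so D = disc(K) = 4d = -6280
h(K) equals the number of primitive reduced positive-definite forms (a, b, c) = a*x^2 + b*x*y + c*y^2 with b^2 - 4ac = D,
where reduced means |b| <= a <= c, with b >= 0 whenever |b| = a or a = c, and primitive means gcd(a, b, c) = 1.
Reduced forces 3a^2 <= |D| = 6280, so 1 <= a <= 45; b must have the parity of D, and c = (b^2 - D)/(4a) must be an integer >= a.
Enumerate a = 1..45, b in [-a, a]:
  a=1: (1, 0, 1570)  [1]
  a=2: (2, 0, 785)  [1]
  a=3..4: none
  a=5: (5, 0, 314)  [1]
  a=6..9: none
  a=10: (10, 0, 157)  [1]
  a=11: (11, -10, 145), (11, 10, 145)  [2]
  a=12: none
  a=13: (13, -8, 122), (13, 8, 122)  [2]
  a=14..18: none
  a=19: (19, -16, 86), (19, 16, 86)  [2]
  a=20..21: none
  a=22: (22, -12, 73), (22, 12, 73)  [2]
  a=23..25: none
  a=26: (26, -8, 61), (26, 8, 61)  [2]
  a=27..28: none
  a=29: (29, -10, 55), (29, 10, 55)  [2]
  a=30..36: none
  a=37: (37, -26, 47), (37, 26, 47)  [2]
  a=38: (38, -16, 43), (38, 16, 43)  [2]
  a=39..45: none
Total reduced forms: 1 + 1 + 1 + 1 + 2 + 2 + 2 + 2 + 2 + 2 + 2 + 2 = 20
h = 20

20


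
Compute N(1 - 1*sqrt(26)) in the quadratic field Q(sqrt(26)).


N(a + b*sqrt(d)) = a^2 - d*b^2
= (1)^2 - (26)*(-1)^2
= 1 - 26
= -25

-25


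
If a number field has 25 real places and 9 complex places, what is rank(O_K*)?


By Dirichlet's unit theorem:
rank = r1 + r2 - 1
= 25 + 9 - 1
= 33

33


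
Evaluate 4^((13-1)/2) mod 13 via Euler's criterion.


p = 13 is prime and the exponent is (p-1)/2 = 6, so by Euler's criterion 4^6 = (4/13) = +1 or -1 mod 13.
Compute by square-and-multiply:
  6 = 4 + 2 (binary 110)
  Repeated squaring mod 13: 4^1 = 4, 4^2 = 3, 4^4 = 9
  4^6 = 4^4 * 4^2 = 9 * 3 mod 13
    9 * 3 = 27 = 1 mod 13
  4^6 = 1 mod 13
Result 1: 4 is a quadratic residue mod 13.
4^6 mod 13 = 1

1


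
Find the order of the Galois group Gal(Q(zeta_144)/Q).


|Gal(Q(zeta_144)/Q)| = phi(144)
= 48

48


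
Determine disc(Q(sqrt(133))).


For K = Q(sqrt(d)) with d squarefree: disc(K) = d if d = 1 mod 4, and disc(K) = 4d if d = 2 or 3 mod 4.
Here d = 133, and d mod 4 = 1.
d = 1 mod 4 (O_K = Z[(1+sqrt(d))/2]), so disc(K) = d = 133

133


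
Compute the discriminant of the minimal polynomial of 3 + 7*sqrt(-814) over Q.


The element 3 + 7*sqrt(-814) has minimal polynomial:
x^2 - 6*x + 39895
Discriminant = (-6)^2 - 4*(39895)
= 36 - 159580
= -159544

-159544


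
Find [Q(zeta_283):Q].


The degree equals Euler's totient phi(283).
283 = 283
phi(283) = 282

282


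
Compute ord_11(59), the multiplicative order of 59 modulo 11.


We want ord_11(59), the smallest k >= 1 with 59^k = 1 mod 11.
n = 11 = 11, phi(11) = 10; the order divides phi(n).
Divisors of 10: 1, 2, 5, 10
Repeated squaring mod 11: 59^1 = 4, 59^2 = 5, 59^4 = 3, 59^8 = 9
Test divisors in increasing order:
  k=1: 59^1 = 4 mod 11
  k=2: 59^2 = 5 mod 11
  k=5: 59^5 = 3 * 4 = 1 mod 11  <- first divisor giving 1
Order = 5

5


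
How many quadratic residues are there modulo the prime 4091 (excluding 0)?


For prime p, the number of non-zero quadratic residues is (p-1)/2.
= (4091-1)/2
= 2045

2045


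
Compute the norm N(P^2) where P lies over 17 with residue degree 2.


N(P^a) = p^(a*f)
= 17^(2*2)
= 17^4
= 83521

83521


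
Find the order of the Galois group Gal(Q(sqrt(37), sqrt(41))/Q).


The 2 square roots of distinct primes are multiplicatively independent over Q,
so [K:Q] = 2^2 and Gal(K/Q) is isomorphic to (Z/2Z)^2.
|Gal| = 2^2 = 4

4


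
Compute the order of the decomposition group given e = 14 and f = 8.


|D_P| = e * f
= 14 * 8
= 112

112


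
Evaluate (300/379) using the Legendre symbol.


p = 379 is prime, so compute (300/379) with the reciprocity algorithm (Jacobi-symbol steps: pull out 2s via (2/n), flip via reciprocity, reduce):
  pull out 2: (2/379) = -1  (since 379 mod 8 = 3)
  pull out 2: (2/379) = -1  (since 379 mod 8 = 3)
  reciprocity: (75/379) -> -(379/75)
  reduce: (4/75)
  pull out 2: (2/75) = -1  (since 75 mod 8 = 3)
  pull out 2: (2/75) = -1  (since 75 mod 8 = 3)
  (1/75) = 1
Product of signs = -1
(300/379) = -1

-1


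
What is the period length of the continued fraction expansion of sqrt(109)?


Run the CF algorithm for sqrt(109).
a_0 = floor(sqrt(109)) = 10; set m_0=0, q_0=1.
Recurrence: m' = q*a - m,  q' = (d - m'^2)/q,  a' = floor((a_0 + m')/q').
  step 1: m=10, q=9, a=2
  step 2: m=8, q=5, a=3
  step 3: m=7, q=12, a=1
  step 4: m=5, q=7, a=2
  step 5: m=9, q=4, a=4
  step 6: m=7, q=15, a=1
  step 7: m=8, q=3, a=6
  step 8: m=10, q=3, a=6
  step 9: m=8, q=15, a=1
  step 10: m=7, q=4, a=4
  step 11: m=9, q=7, a=2
  step 12: m=5, q=12, a=1
  step 13: m=7, q=5, a=3
  step 14: m=8, q=9, a=2
  step 15: m=10, q=1, a=20
a_15 = 2*a_0 = 20, so the period closes here.
sqrt(109) = [10; 2, 3, 1, 2, 4, 1, 6, 6, 1, 4, 2, 1, 3, 2, 20]
Period length = 15

15


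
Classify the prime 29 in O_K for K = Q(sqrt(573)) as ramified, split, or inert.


K = Q(sqrt(573)). Since d mod 4 = 1, disc(K) = 573.
Check p | disc: 573 mod 29 = 22.
p does not divide disc. Compute Legendre symbol (d/p):
22^((29-1)/2) mod 29 = 1
(d/p) = 1, so p splits: (p) = P*P' with e=1, f=1, g=2.
Therefore p is split.

split


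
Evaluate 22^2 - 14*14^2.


x^2 - d*y^2
= 22^2 - 14*14^2
= 484 - 2744
= -2260

-2260


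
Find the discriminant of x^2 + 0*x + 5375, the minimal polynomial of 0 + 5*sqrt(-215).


The element 0 + 5*sqrt(-215) has minimal polynomial:
x^2 + 0*x + 5375
Discriminant = (0)^2 - 4*(5375)
= 0 - 21500
= -21500

-21500


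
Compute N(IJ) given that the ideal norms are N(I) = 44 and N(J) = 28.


N(IJ) = N(I) * N(J)
= 44 * 28
= 1232

1232


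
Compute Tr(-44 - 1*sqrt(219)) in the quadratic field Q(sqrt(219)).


Tr(a + b*sqrt(d)) = (a + b*sqrt(d)) + (a - b*sqrt(d)) = 2a
= 2 * (-44)
= -88

-88


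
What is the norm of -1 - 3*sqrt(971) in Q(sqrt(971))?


N(a + b*sqrt(d)) = a^2 - d*b^2
= (-1)^2 - (971)*(-3)^2
= 1 - 8739
= -8738

-8738


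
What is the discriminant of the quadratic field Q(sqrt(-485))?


For K = Q(sqrt(d)) with d squarefree: disc(K) = d if d = 1 mod 4, and disc(K) = 4d if d = 2 or 3 mod 4.
Here d = -485, and d mod 4 = 3.
d = 3 mod 4, not 1 (O_K = Z[sqrt(d)]), so disc(K) = 4d = 4 * (-485) = -1940

-1940


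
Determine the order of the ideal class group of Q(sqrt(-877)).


K = Q(sqrt(-877)). d mod 4 = 3, so D = disc(K) = 4d = -3508
h(K) equals the number of primitive reduced positive-definite forms (a, b, c) = a*x^2 + b*x*y + c*y^2 with b^2 - 4ac = D,
where reduced means |b| <= a <= c, with b >= 0 whenever |b| = a or a = c, and primitive means gcd(a, b, c) = 1.
Reduced forces 3a^2 <= |D| = 3508, so 1 <= a <= 34; b must have the parity of D, and c = (b^2 - D)/(4a) must be an integer >= a.
Enumerate a = 1..34, b in [-a, a]:
  a=1: (1, 0, 877)  [1]
  a=2: (2, 2, 439)  [1]
  a=3..10: none
  a=11: (11, -10, 82), (11, 10, 82)  [2]
  a=12..18: none
  a=19: (19, -8, 47), (19, 8, 47)  [2]
  a=20..21: none
  a=22: (22, -10, 41), (22, 10, 41)  [2]
  a=23..28: none
  a=29: (29, -28, 37), (29, 28, 37)  [2]
  a=30..34: none
Total reduced forms: 1 + 1 + 2 + 2 + 2 + 2 = 10
h = 10

10


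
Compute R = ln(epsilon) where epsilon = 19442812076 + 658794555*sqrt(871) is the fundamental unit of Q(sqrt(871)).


epsilon = 19442812076 + 658794555*sqrt(871)
= 3.8886e+10
R = ln(3.8886e+10)
= 24.3839

24.3839


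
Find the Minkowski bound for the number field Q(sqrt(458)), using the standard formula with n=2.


d = 458, d mod 4 = 2, so disc(K) = 4d = 1832; |disc(K)| = 1832
Real quadratic field, so n = 2, s = r2 = 0, r1 = 2
M = (n!/n^n) * (4/pi)^s * sqrt(|disc(K)|) = (2!/2^2) * (4/pi)^0 * sqrt(1832)
= 0.5 * 1.000000 * 42.801869
= 21.4009

21.4009


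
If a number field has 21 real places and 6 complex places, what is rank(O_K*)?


By Dirichlet's unit theorem:
rank = r1 + r2 - 1
= 21 + 6 - 1
= 26

26


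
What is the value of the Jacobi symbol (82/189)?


Compute (82/189) via quadratic reciprocity:
  pull out 2: (2/189) = -1  (since 189 mod 8 = 5)
  reciprocity: (41/189) -> +(189/41)
  reduce: (25/41)
  reciprocity: (25/41) -> +(41/25)
  reduce: (16/25)
  pull out 2: (2/25) = +1  (since 25 mod 8 = 1)
  pull out 2: (2/25) = +1  (since 25 mod 8 = 1)
  pull out 2: (2/25) = +1  (since 25 mod 8 = 1)
  pull out 2: (2/25) = +1  (since 25 mod 8 = 1)
  (1/25) = 1
Product of signs = -1

-1


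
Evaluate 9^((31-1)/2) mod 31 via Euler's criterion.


p = 31 is prime and the exponent is (p-1)/2 = 15, so by Euler's criterion 9^15 = (9/31) = +1 or -1 mod 31.
Compute by square-and-multiply:
  15 = 8 + 4 + 2 + 1 (binary 1111)
  Repeated squaring mod 31: 9^1 = 9, 9^2 = 19, 9^4 = 20, 9^8 = 28
  9^15 = 9^8 * 9^4 * 9^2 * 9^1 = 28 * 20 * 19 * 9 mod 31
    28 * 20 = 560 = 2 mod 31
    2 * 19 = 38 = 7 mod 31
    7 * 9 = 63 = 1 mod 31
  9^15 = 1 mod 31
Result 1: 9 is a quadratic residue mod 31.
9^15 mod 31 = 1

1


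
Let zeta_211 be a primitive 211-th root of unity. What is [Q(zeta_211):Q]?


The degree equals Euler's totient phi(211).
211 = 211
phi(211) = 210

210


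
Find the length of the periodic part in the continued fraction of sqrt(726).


Run the CF algorithm for sqrt(726).
a_0 = floor(sqrt(726)) = 26; set m_0=0, q_0=1.
Recurrence: m' = q*a - m,  q' = (d - m'^2)/q,  a' = floor((a_0 + m')/q').
  step 1: m=26, q=50, a=1
  step 2: m=24, q=3, a=16
  step 3: m=24, q=50, a=1
  step 4: m=26, q=1, a=52
a_4 = 2*a_0 = 52, so the period closes here.
sqrt(726) = [26; 1, 16, 1, 52]
Period length = 4

4


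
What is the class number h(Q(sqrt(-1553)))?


K = Q(sqrt(-1553)). d mod 4 = 3, so D = disc(K) = 4d = -6212
h(K) equals the number of primitive reduced positive-definite forms (a, b, c) = a*x^2 + b*x*y + c*y^2 with b^2 - 4ac = D,
where reduced means |b| <= a <= c, with b >= 0 whenever |b| = a or a = c, and primitive means gcd(a, b, c) = 1.
Reduced forces 3a^2 <= |D| = 6212, so 1 <= a <= 45; b must have the parity of D, and c = (b^2 - D)/(4a) must be an integer >= a.
Enumerate a = 1..45, b in [-a, a]:
  a=1: (1, 0, 1553)  [1]
  a=2: (2, 2, 777)  [1]
  a=3: (3, -2, 518), (3, 2, 518)  [2]
  a=4..5: none
  a=6: (6, -2, 259), (6, 2, 259)  [2]
  a=7: (7, -2, 222), (7, 2, 222)  [2]
  a=8: none
  a=9: (9, -4, 173), (9, 4, 173)  [2]
  a=10: none
  a=11: (11, -6, 142), (11, 6, 142)  [2]
  a=12..13: none
  a=14: (14, -2, 111), (14, 2, 111)  [2]
  a=15..17: none
  a=18: (18, -14, 89), (18, 14, 89)  [2]
  a=19: (19, -18, 86), (19, 18, 86)  [2]
  a=20: none
  a=21: (21, -16, 77), (21, -2, 74), (21, 2, 74), (21, 16, 77)  [4]
  a=22: (22, -6, 71), (22, 6, 71)  [2]
  a=23..26: none
  a=27: (27, -22, 62), (27, 22, 62)  [2]
  a=28: none
  a=29: (29, -20, 57), (29, 20, 57)  [2]
  a=30: none
  a=31: (31, -22, 54), (31, 22, 54)  [2]
  a=32: none
  a=33: (33, -28, 53), (33, -16, 49), (33, 16, 49), (33, 28, 53)  [4]
  a=34..36: none
  a=37: (37, -2, 42), (37, 2, 42)  [2]
  a=38: (38, -18, 43), (38, 18, 43)  [2]
  a=39..40: none
  a=41: (41, -26, 42), (41, 26, 42)  [2]
  a=42..45: none
Total reduced forms: 1 + 1 + 2 + 2 + 2 + 2 + 2 + 2 + 2 + 2 + 4 + 2 + 2 + 2 + 2 + 4 + 2 + 2 + 2 = 40
h = 40

40


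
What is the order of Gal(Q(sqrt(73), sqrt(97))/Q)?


The 2 square roots of distinct primes are multiplicatively independent over Q,
so [K:Q] = 2^2 and Gal(K/Q) is isomorphic to (Z/2Z)^2.
|Gal| = 2^2 = 4

4


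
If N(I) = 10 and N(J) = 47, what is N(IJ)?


N(IJ) = N(I) * N(J)
= 10 * 47
= 470

470


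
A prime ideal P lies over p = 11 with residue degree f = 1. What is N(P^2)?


N(P^a) = p^(a*f)
= 11^(2*1)
= 11^2
= 121

121


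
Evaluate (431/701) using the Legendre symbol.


p = 701 is prime, so compute (431/701) with the reciprocity algorithm (Jacobi-symbol steps: pull out 2s via (2/n), flip via reciprocity, reduce):
  reciprocity: (431/701) -> +(701/431)
  reduce: (270/431)
  pull out 2: (2/431) = +1  (since 431 mod 8 = 7)
  reciprocity: (135/431) -> -(431/135)
  reduce: (26/135)
  pull out 2: (2/135) = +1  (since 135 mod 8 = 7)
  reciprocity: (13/135) -> +(135/13)
  reduce: (5/13)
  reciprocity: (5/13) -> +(13/5)
  reduce: (3/5)
  reciprocity: (3/5) -> +(5/3)
  reduce: (2/3)
  pull out 2: (2/3) = -1  (since 3 mod 8 = 3)
  (1/3) = 1
Product of signs = 1
(431/701) = 1

1


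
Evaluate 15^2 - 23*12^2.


x^2 - d*y^2
= 15^2 - 23*12^2
= 225 - 3312
= -3087

-3087


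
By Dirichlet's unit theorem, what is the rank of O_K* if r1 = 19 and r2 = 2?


By Dirichlet's unit theorem:
rank = r1 + r2 - 1
= 19 + 2 - 1
= 20

20


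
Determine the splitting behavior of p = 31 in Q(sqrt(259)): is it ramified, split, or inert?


K = Q(sqrt(259)). Since d mod 4 = 3, disc(K) = 1036.
Check p | disc: 1036 mod 31 = 13.
p does not divide disc. Compute Legendre symbol (d/p):
11^((31-1)/2) mod 31 = -1
(d/p) = -1, so p is inert: (p) stays prime with e=1, f=2, g=1.
Therefore p is inert.

inert


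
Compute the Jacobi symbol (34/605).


Compute (34/605) via quadratic reciprocity:
  pull out 2: (2/605) = -1  (since 605 mod 8 = 5)
  reciprocity: (17/605) -> +(605/17)
  reduce: (10/17)
  pull out 2: (2/17) = +1  (since 17 mod 8 = 1)
  reciprocity: (5/17) -> +(17/5)
  reduce: (2/5)
  pull out 2: (2/5) = -1  (since 5 mod 8 = 5)
  (1/5) = 1
Product of signs = 1

1


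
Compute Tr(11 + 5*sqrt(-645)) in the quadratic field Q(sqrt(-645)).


Tr(a + b*sqrt(d)) = (a + b*sqrt(d)) + (a - b*sqrt(d)) = 2a
= 2 * (11)
= 22

22


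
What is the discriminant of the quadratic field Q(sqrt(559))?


For K = Q(sqrt(d)) with d squarefree: disc(K) = d if d = 1 mod 4, and disc(K) = 4d if d = 2 or 3 mod 4.
Here d = 559, and d mod 4 = 3.
d = 3 mod 4, not 1 (O_K = Z[sqrt(d)]), so disc(K) = 4d = 4 * (559) = 2236

2236


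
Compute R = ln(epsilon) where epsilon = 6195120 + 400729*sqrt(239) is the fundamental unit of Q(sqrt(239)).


epsilon = 6195120 + 400729*sqrt(239)
= 1.2390e+07
R = ln(1.2390e+07)
= 16.3324

16.3324


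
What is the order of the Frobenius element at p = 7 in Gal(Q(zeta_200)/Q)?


The Frobenius at p in Gal(Q(zeta_n)/Q) = (Z/nZ)* is the class of p, so its order is ord_200(7), the smallest k >= 1 with 7^k = 1 mod 200.
n = 200 = 2^3 * 5^2, phi(200) = 80; the order divides phi(n).
Divisors of 80: 1, 2, 4, 5, 8, 10, 16, 20, 40, 80
Repeated squaring mod 200: 7^1 = 7, 7^2 = 49, 7^4 = 1, 7^8 = 1, 7^16 = 1, 7^32 = 1, 7^64 = 1
Test divisors in increasing order:
  k=1: 7^1 = 7 mod 200
  k=2: 7^2 = 49 mod 200
  k=4: 7^4 = 1 mod 200  <- first divisor giving 1
Order = 4

4


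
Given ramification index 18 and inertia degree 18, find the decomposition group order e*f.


|D_P| = e * f
= 18 * 18
= 324

324


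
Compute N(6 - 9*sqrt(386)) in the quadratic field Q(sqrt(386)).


N(a + b*sqrt(d)) = a^2 - d*b^2
= (6)^2 - (386)*(-9)^2
= 36 - 31266
= -31230

-31230


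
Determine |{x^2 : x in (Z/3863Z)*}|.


For prime p, the number of non-zero quadratic residues is (p-1)/2.
= (3863-1)/2
= 1931

1931


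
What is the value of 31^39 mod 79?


p = 79 is prime and the exponent is (p-1)/2 = 39, so by Euler's criterion 31^39 = (31/79) = +1 or -1 mod 79.
Compute by square-and-multiply:
  39 = 32 + 4 + 2 + 1 (binary 100111)
  Repeated squaring mod 79: 31^1 = 31, 31^2 = 13, 31^4 = 11, 31^8 = 42, 31^16 = 26, 31^32 = 44
  31^39 = 31^32 * 31^4 * 31^2 * 31^1 = 44 * 11 * 13 * 31 mod 79
    44 * 11 = 484 = 10 mod 79
    10 * 13 = 130 = 51 mod 79
    51 * 31 = 1581 = 1 mod 79
  31^39 = 1 mod 79
Result 1: 31 is a quadratic residue mod 79.
31^39 mod 79 = 1

1


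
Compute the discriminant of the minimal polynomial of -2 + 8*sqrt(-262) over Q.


The element -2 + 8*sqrt(-262) has minimal polynomial:
x^2 + 4*x + 16772
Discriminant = (4)^2 - 4*(16772)
= 16 - 67088
= -67072

-67072


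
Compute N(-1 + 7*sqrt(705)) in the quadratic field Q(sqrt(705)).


N(a + b*sqrt(d)) = a^2 - d*b^2
= (-1)^2 - (705)*(7)^2
= 1 - 34545
= -34544

-34544


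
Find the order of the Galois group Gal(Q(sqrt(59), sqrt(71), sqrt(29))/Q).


The 3 square roots of distinct primes are multiplicatively independent over Q,
so [K:Q] = 2^3 and Gal(K/Q) is isomorphic to (Z/2Z)^3.
|Gal| = 2^3 = 8

8


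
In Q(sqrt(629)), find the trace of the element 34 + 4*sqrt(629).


Tr(a + b*sqrt(d)) = (a + b*sqrt(d)) + (a - b*sqrt(d)) = 2a
= 2 * (34)
= 68

68


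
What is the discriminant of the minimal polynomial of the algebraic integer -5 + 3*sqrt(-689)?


The element -5 + 3*sqrt(-689) has minimal polynomial:
x^2 + 10*x + 6226
Discriminant = (10)^2 - 4*(6226)
= 100 - 24904
= -24804

-24804


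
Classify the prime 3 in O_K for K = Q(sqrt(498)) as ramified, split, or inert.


K = Q(sqrt(498)). Since d mod 4 = 2, disc(K) = 1992.
Check p | disc: 1992 mod 3 = 0.
p divides disc, so p ramifies: (p) = P^2 with e=2, f=1, g=1.
Therefore p is ramified.

ramified


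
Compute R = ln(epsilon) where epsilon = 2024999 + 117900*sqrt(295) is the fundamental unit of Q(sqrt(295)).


epsilon = 2024999 + 117900*sqrt(295)
= 4.0500e+06
R = ln(4.0500e+06)
= 15.2142

15.2142


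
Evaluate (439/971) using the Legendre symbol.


p = 971 is prime, so compute (439/971) with the reciprocity algorithm (Jacobi-symbol steps: pull out 2s via (2/n), flip via reciprocity, reduce):
  reciprocity: (439/971) -> -(971/439)
  reduce: (93/439)
  reciprocity: (93/439) -> +(439/93)
  reduce: (67/93)
  reciprocity: (67/93) -> +(93/67)
  reduce: (26/67)
  pull out 2: (2/67) = -1  (since 67 mod 8 = 3)
  reciprocity: (13/67) -> +(67/13)
  reduce: (2/13)
  pull out 2: (2/13) = -1  (since 13 mod 8 = 5)
  (1/13) = 1
Product of signs = -1
(439/971) = -1

-1


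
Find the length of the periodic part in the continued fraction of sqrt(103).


Run the CF algorithm for sqrt(103).
a_0 = floor(sqrt(103)) = 10; set m_0=0, q_0=1.
Recurrence: m' = q*a - m,  q' = (d - m'^2)/q,  a' = floor((a_0 + m')/q').
  step 1: m=10, q=3, a=6
  step 2: m=8, q=13, a=1
  step 3: m=5, q=6, a=2
  step 4: m=7, q=9, a=1
  step 5: m=2, q=11, a=1
  step 6: m=9, q=2, a=9
  step 7: m=9, q=11, a=1
  step 8: m=2, q=9, a=1
  step 9: m=7, q=6, a=2
  step 10: m=5, q=13, a=1
  step 11: m=8, q=3, a=6
  step 12: m=10, q=1, a=20
a_12 = 2*a_0 = 20, so the period closes here.
sqrt(103) = [10; 6, 1, 2, 1, 1, 9, 1, 1, 2, 1, 6, 20]
Period length = 12

12


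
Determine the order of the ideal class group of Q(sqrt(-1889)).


K = Q(sqrt(-1889)). d mod 4 = 3, so D = disc(K) = 4d = -7556
h(K) equals the number of primitive reduced positive-definite forms (a, b, c) = a*x^2 + b*x*y + c*y^2 with b^2 - 4ac = D,
where reduced means |b| <= a <= c, with b >= 0 whenever |b| = a or a = c, and primitive means gcd(a, b, c) = 1.
Reduced forces 3a^2 <= |D| = 7556, so 1 <= a <= 50; b must have the parity of D, and c = (b^2 - D)/(4a) must be an integer >= a.
Enumerate a = 1..50, b in [-a, a]:
  a=1: (1, 0, 1889)  [1]
  a=2: (2, 2, 945)  [1]
  a=3: (3, -2, 630), (3, 2, 630)  [2]
  a=4: none
  a=5: (5, -2, 378), (5, 2, 378)  [2]
  a=6: (6, -2, 315), (6, 2, 315)  [2]
  a=7: (7, -2, 270), (7, 2, 270)  [2]
  a=8: none
  a=9: (9, -2, 210), (9, 2, 210)  [2]
  a=10: (10, -2, 189), (10, 2, 189)  [2]
  a=11: (11, -10, 174), (11, 10, 174)  [2]
  a=12: none
  a=13: (13, -6, 146), (13, 6, 146)  [2]
  a=14: (14, -2, 135), (14, 2, 135)  [2]
  a=15: (15, -8, 127), (15, -2, 126), (15, 2, 126), (15, 8, 127)  [4]
  a=16: none
  a=17: (17, -14, 114), (17, 14, 114)  [2]
  a=18: (18, -2, 105), (18, 2, 105)  [2]
  a=19: (19, -14, 102), (19, 14, 102)  [2]
  a=20: none
  a=21: (21, -16, 93), (21, -2, 90), (21, 2, 90), (21, 16, 93)  [4]
  a=22: (22, -10, 87), (22, 10, 87)  [2]
  a=23..24: none
  a=25: (25, -12, 77), (25, 12, 77)  [2]
  a=26: (26, -6, 73), (26, 6, 73)  [2]
  a=27: (27, -2, 70), (27, 2, 70)  [2]
  a=28: none
  a=29: (29, -10, 66), (29, 10, 66)  [2]
  a=30: (30, -22, 67), (30, -2, 63), (30, 2, 63), (30, 22, 67)  [4]
  a=31: (31, -16, 63), (31, 16, 63)  [2]
  a=32: none
  a=33: (33, -32, 65), (33, -10, 58), (33, 10, 58), (33, 32, 65)  [4]
  a=34: (34, -14, 57), (34, 14, 57)  [2]
  a=35: (35, -12, 55), (35, -2, 54), (35, 2, 54), (35, 12, 55)  [4]
  a=36..37: none
  a=38: (38, -14, 51), (38, 14, 51)  [2]
  a=39: (39, -32, 55), (39, -20, 51), (39, 20, 51), (39, 32, 55)  [4]
  a=40..41: none
  a=42: (42, -26, 49), (42, -2, 45), (42, 2, 45), (42, 26, 49)  [4]
  a=43..44: none
  a=45: (45, -38, 50), (45, 38, 50)  [2]
  a=46..50: none
Total reduced forms: 1 + 1 + 2 + 2 + 2 + 2 + 2 + 2 + 2 + 2 + 2 + 4 + 2 + 2 + 2 + 4 + 2 + 2 + 2 + 2 + 2 + 4 + 2 + 4 + 2 + 4 + 2 + 4 + 4 + 2 = 72
h = 72

72


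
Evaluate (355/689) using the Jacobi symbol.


Compute (355/689) via quadratic reciprocity:
  reciprocity: (355/689) -> +(689/355)
  reduce: (334/355)
  pull out 2: (2/355) = -1  (since 355 mod 8 = 3)
  reciprocity: (167/355) -> -(355/167)
  reduce: (21/167)
  reciprocity: (21/167) -> +(167/21)
  reduce: (20/21)
  pull out 2: (2/21) = -1  (since 21 mod 8 = 5)
  pull out 2: (2/21) = -1  (since 21 mod 8 = 5)
  reciprocity: (5/21) -> +(21/5)
  reduce: (1/5)
  (1/5) = 1
Product of signs = 1

1


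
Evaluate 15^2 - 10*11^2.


x^2 - d*y^2
= 15^2 - 10*11^2
= 225 - 1210
= -985

-985


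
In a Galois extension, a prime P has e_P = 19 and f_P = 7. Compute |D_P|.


|D_P| = e * f
= 19 * 7
= 133

133


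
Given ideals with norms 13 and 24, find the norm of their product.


N(IJ) = N(I) * N(J)
= 13 * 24
= 312

312


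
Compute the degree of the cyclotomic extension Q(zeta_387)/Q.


The degree equals Euler's totient phi(387).
387 = 3^2 * 43
phi(387) = 252

252


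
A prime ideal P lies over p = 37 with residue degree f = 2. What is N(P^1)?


N(P^a) = p^(a*f)
= 37^(1*2)
= 37^2
= 1369

1369


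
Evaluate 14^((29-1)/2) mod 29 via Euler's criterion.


p = 29 is prime and the exponent is (p-1)/2 = 14, so by Euler's criterion 14^14 = (14/29) = +1 or -1 mod 29.
Compute by square-and-multiply:
  14 = 8 + 4 + 2 (binary 1110)
  Repeated squaring mod 29: 14^1 = 14, 14^2 = 22, 14^4 = 20, 14^8 = 23
  14^14 = 14^8 * 14^4 * 14^2 = 23 * 20 * 22 mod 29
    23 * 20 = 460 = 25 mod 29
    25 * 22 = 550 = 28 mod 29
  14^14 = 28 mod 29
Result 28 = p - 1 = -1 mod 29: 14 is a quadratic non-residue mod 29. As a residue in [0, p-1] the value is 28.
14^14 mod 29 = 28

28


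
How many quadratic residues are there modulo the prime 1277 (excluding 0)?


For prime p, the number of non-zero quadratic residues is (p-1)/2.
= (1277-1)/2
= 638

638


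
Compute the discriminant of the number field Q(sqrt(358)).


For K = Q(sqrt(d)) with d squarefree: disc(K) = d if d = 1 mod 4, and disc(K) = 4d if d = 2 or 3 mod 4.
Here d = 358, and d mod 4 = 2.
d = 2 mod 4, not 1 (O_K = Z[sqrt(d)]), so disc(K) = 4d = 4 * (358) = 1432

1432


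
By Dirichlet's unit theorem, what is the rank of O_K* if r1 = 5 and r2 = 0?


By Dirichlet's unit theorem:
rank = r1 + r2 - 1
= 5 + 0 - 1
= 4

4


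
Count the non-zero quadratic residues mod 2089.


For prime p, the number of non-zero quadratic residues is (p-1)/2.
= (2089-1)/2
= 1044

1044


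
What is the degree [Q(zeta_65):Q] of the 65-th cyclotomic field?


The degree equals Euler's totient phi(65).
65 = 5 * 13
phi(65) = 48

48
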